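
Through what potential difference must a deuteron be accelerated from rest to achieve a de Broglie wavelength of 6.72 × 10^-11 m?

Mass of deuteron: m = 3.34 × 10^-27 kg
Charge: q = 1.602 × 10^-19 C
9.09 × 10^-2 V

From λ = h/√(2mqV), we solve for V:

λ² = h²/(2mqV)
V = h²/(2mqλ²)
V = (6.626 × 10^-34 J·s)² / (2 × 3.34 × 10^-27 kg × 1.602 × 10^-19 C × (6.72 × 10^-11 m)²)
V = 9.09 × 10^-2 V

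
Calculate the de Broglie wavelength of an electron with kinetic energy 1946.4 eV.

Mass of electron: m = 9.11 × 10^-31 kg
2.78 × 10^-11 m

Using λ = h/√(2mKE):

First convert KE to Joules: KE = 1946.4 eV = 3.118 × 10^-16 J

λ = h/√(2mKE)
λ = (6.626 × 10^-34 J·s) / √(2 × 9.11 × 10^-31 kg × 3.118 × 10^-16 J)
λ = 2.78 × 10^-11 m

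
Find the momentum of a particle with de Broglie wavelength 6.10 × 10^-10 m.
1.09 × 10^-24 kg·m/s

From the de Broglie relation λ = h/p, we solve for p:

p = h/λ
p = (6.626 × 10^-34 J·s) / (6.10 × 10^-10 m)
p = 1.09 × 10^-24 kg·m/s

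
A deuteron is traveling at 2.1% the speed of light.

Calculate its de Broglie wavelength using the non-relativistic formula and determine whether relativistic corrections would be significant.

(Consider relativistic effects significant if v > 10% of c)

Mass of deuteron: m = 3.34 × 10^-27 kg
No, relativistic corrections are not needed.

Using the non-relativistic de Broglie formula λ = h/(mv):

v = 2.1% × c = 6.296 × 10^6 m/s

λ = h/(mv)
λ = (6.626 × 10^-34 J·s) / (3.34 × 10^-27 kg × 6.296 × 10^6 m/s)
λ = 3.15 × 10^-14 m

Since v = 2.1% of c < 10% of c, relativistic corrections are NOT significant and this non-relativistic result is a good approximation.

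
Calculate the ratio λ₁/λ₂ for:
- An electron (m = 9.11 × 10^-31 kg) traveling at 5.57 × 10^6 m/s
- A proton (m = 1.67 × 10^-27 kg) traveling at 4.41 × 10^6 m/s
λ₁/λ₂ = 1.45 × 10^3

Using λ = h/(mv):

λ₁ = h/(m₁v₁) = 1.31 × 10^-10 m
λ₂ = h/(m₂v₂) = 9.00 × 10^-14 m

Ratio λ₁/λ₂ = (m₂v₂)/(m₁v₁)
         = (1.67 × 10^-27 kg × 4.41 × 10^6 m/s) / (9.11 × 10^-31 kg × 5.57 × 10^6 m/s)
         = 1.45 × 10^3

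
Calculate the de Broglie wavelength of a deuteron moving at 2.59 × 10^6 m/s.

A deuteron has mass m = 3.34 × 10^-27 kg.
7.66 × 10^-14 m

Using the de Broglie relation λ = h/(mv):

λ = h/(mv)
λ = (6.626 × 10^-34 J·s) / (3.34 × 10^-27 kg × 2.59 × 10^6 m/s)
λ = 7.66 × 10^-14 m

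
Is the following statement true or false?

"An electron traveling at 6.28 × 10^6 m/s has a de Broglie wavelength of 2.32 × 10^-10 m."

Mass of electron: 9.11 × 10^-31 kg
False

The claim is incorrect.

Using λ = h/(mv):
λ = (6.626 × 10^-34 J·s) / (9.11 × 10^-31 kg × 6.28 × 10^6 m/s)
λ = 1.16 × 10^-10 m

The actual wavelength differs from the claimed 2.32 × 10^-10 m.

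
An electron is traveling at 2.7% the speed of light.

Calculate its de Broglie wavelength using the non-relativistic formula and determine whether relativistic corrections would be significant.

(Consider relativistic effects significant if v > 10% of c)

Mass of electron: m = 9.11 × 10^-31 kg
No, relativistic corrections are not needed.

Using the non-relativistic de Broglie formula λ = h/(mv):

v = 2.7% × c = 8.094 × 10^6 m/s

λ = h/(mv)
λ = (6.626 × 10^-34 J·s) / (9.11 × 10^-31 kg × 8.094 × 10^6 m/s)
λ = 8.99 × 10^-11 m

Since v = 2.7% of c < 10% of c, relativistic corrections are NOT significant and this non-relativistic result is a good approximation.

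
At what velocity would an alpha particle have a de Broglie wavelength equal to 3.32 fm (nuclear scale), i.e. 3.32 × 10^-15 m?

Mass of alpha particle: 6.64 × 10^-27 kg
3.01 × 10^7 m/s

From λ = h/(mv), solve for v:

v = h/(mλ)
v = (6.626 × 10^-34 J·s) / (6.64 × 10^-27 kg × 3.32 × 10^-15 m)
v = 3.01 × 10^7 m/s

Note: This velocity is 10.0% of the speed of light, so relativistic corrections would be needed for a more accurate calculation.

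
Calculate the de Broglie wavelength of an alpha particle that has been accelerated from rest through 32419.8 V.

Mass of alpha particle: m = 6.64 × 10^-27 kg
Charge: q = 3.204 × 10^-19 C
5.64 × 10^-14 m

When a particle is accelerated through voltage V, it gains kinetic energy KE = qV.

The de Broglie wavelength is then λ = h/√(2mqV):

λ = h/√(2mqV)
λ = (6.626 × 10^-34 J·s) / √(2 × 6.64 × 10^-27 kg × 3.204 × 10^-19 C × 32419.8 V)
λ = 5.64 × 10^-14 m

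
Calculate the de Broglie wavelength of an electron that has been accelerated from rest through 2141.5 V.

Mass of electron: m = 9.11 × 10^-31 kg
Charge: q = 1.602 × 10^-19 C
2.65 × 10^-11 m

When a particle is accelerated through voltage V, it gains kinetic energy KE = qV.

The de Broglie wavelength is then λ = h/√(2mqV):

λ = h/√(2mqV)
λ = (6.626 × 10^-34 J·s) / √(2 × 9.11 × 10^-31 kg × 1.602 × 10^-19 C × 2141.5 V)
λ = 2.65 × 10^-11 m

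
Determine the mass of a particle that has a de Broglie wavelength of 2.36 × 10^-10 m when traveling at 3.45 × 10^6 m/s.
8.14 × 10^-31 kg

From the de Broglie relation λ = h/(mv), we solve for m:

m = h/(λv)
m = (6.626 × 10^-34 J·s) / (2.36 × 10^-10 m × 3.45 × 10^6 m/s)
m = 8.14 × 10^-31 kg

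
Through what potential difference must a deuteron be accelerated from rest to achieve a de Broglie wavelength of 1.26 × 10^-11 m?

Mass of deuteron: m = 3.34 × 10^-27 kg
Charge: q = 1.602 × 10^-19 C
2.58 V

From λ = h/√(2mqV), we solve for V:

λ² = h²/(2mqV)
V = h²/(2mqλ²)
V = (6.626 × 10^-34 J·s)² / (2 × 3.34 × 10^-27 kg × 1.602 × 10^-19 C × (1.26 × 10^-11 m)²)
V = 2.58 V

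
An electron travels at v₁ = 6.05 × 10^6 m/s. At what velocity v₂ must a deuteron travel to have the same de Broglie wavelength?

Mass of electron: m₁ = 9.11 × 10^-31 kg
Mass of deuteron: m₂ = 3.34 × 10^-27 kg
v₂ = 1.65 × 10^3 m/s

For equal de Broglie wavelengths: λ₁ = λ₂

h/(m₁v₁) = h/(m₂v₂)
m₁v₁ = m₂v₂
v₂ = v₁ · (m₁/m₂)

v₂ = 6.05 × 10^6 m/s × (9.11 × 10^-31 kg / 3.34 × 10^-27 kg)
v₂ = 1.65 × 10^3 m/s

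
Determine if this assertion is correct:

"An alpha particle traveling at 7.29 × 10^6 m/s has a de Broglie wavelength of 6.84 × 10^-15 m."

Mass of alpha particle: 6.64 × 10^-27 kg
False

The claim is incorrect.

Using λ = h/(mv):
λ = (6.626 × 10^-34 J·s) / (6.64 × 10^-27 kg × 7.29 × 10^6 m/s)
λ = 1.37 × 10^-14 m

The actual wavelength differs from the claimed 6.84 × 10^-15 m.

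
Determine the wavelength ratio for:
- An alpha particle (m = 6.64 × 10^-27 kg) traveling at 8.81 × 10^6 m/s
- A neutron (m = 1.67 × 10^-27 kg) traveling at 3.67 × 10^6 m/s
λ₁/λ₂ = 0.105

Using λ = h/(mv):

λ₁ = h/(m₁v₁) = 1.13 × 10^-14 m
λ₂ = h/(m₂v₂) = 1.08 × 10^-13 m

Ratio λ₁/λ₂ = (m₂v₂)/(m₁v₁)
         = (1.67 × 10^-27 kg × 3.67 × 10^6 m/s) / (6.64 × 10^-27 kg × 8.81 × 10^6 m/s)
         = 0.105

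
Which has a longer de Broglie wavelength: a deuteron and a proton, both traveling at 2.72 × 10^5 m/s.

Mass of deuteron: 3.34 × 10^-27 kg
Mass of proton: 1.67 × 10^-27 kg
The proton has the longer wavelength.

Using λ = h/(mv), since both particles have the same velocity, the wavelength depends only on mass.

For deuteron: λ₁ = h/(m₁v) = 7.29 × 10^-13 m
For proton: λ₂ = h/(m₂v) = 1.46 × 10^-12 m

Since λ ∝ 1/m at constant velocity, the lighter particle has the longer wavelength.

The proton has the longer de Broglie wavelength.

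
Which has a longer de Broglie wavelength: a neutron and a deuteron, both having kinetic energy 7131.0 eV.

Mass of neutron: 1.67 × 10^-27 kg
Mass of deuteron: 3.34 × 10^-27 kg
The neutron has the longer wavelength.

Using λ = h/√(2mKE):

For neutron: λ₁ = h/√(2m₁KE) = 3.39 × 10^-13 m
For deuteron: λ₂ = h/√(2m₂KE) = 2.40 × 10^-13 m

Since λ ∝ 1/√m at constant kinetic energy, the lighter particle has the longer wavelength.

The neutron has the longer de Broglie wavelength.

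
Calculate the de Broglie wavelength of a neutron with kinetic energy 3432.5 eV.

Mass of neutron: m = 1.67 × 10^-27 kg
4.89 × 10^-13 m

Using λ = h/√(2mKE):

First convert KE to Joules: KE = 3432.5 eV = 5.499 × 10^-16 J

λ = h/√(2mKE)
λ = (6.626 × 10^-34 J·s) / √(2 × 1.67 × 10^-27 kg × 5.499 × 10^-16 J)
λ = 4.89 × 10^-13 m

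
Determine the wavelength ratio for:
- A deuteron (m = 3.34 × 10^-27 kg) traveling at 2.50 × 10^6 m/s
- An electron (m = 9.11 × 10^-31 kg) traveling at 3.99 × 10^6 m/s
λ₁/λ₂ = 4.35 × 10^-4

Using λ = h/(mv):

λ₁ = h/(m₁v₁) = 7.94 × 10^-14 m
λ₂ = h/(m₂v₂) = 1.82 × 10^-10 m

Ratio λ₁/λ₂ = (m₂v₂)/(m₁v₁)
         = (9.11 × 10^-31 kg × 3.99 × 10^6 m/s) / (3.34 × 10^-27 kg × 2.50 × 10^6 m/s)
         = 4.35 × 10^-4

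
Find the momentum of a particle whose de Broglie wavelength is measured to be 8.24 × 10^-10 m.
8.04 × 10^-25 kg·m/s

From the de Broglie relation λ = h/p, we solve for p:

p = h/λ
p = (6.626 × 10^-34 J·s) / (8.24 × 10^-10 m)
p = 8.04 × 10^-25 kg·m/s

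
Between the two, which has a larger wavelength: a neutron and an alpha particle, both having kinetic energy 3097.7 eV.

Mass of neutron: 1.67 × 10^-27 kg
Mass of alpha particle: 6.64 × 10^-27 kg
The neutron has the longer wavelength.

Using λ = h/√(2mKE):

For neutron: λ₁ = h/√(2m₁KE) = 5.15 × 10^-13 m
For alpha particle: λ₂ = h/√(2m₂KE) = 2.58 × 10^-13 m

Since λ ∝ 1/√m at constant kinetic energy, the lighter particle has the longer wavelength.

The neutron has the longer de Broglie wavelength.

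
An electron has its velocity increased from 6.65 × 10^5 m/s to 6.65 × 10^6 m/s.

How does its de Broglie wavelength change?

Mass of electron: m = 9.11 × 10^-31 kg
The wavelength decreases by a factor of 10.

Using λ = h/(mv):

Initial wavelength: λ₁ = h/(mv₁) = 1.09 × 10^-9 m
Final wavelength: λ₂ = h/(mv₂) = 1.09 × 10^-10 m

Since λ ∝ 1/v, when velocity increases by a factor of 10, the wavelength decreases by a factor of 10.

λ₂/λ₁ = v₁/v₂ = 1/10

The wavelength decreases by a factor of 10.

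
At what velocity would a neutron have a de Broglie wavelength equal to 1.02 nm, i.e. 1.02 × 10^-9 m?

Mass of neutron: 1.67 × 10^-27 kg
3.89 × 10^2 m/s

From λ = h/(mv), solve for v:

v = h/(mλ)
v = (6.626 × 10^-34 J·s) / (1.67 × 10^-27 kg × 1.02 × 10^-9 m)
v = 3.89 × 10^2 m/s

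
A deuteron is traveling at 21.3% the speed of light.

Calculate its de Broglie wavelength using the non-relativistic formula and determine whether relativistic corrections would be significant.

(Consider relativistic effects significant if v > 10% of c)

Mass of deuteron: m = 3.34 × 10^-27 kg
Yes, relativistic corrections are needed.

Using the non-relativistic de Broglie formula λ = h/(mv):

v = 21.3% × c = 6.386 × 10^7 m/s

λ = h/(mv)
λ = (6.626 × 10^-34 J·s) / (3.34 × 10^-27 kg × 6.386 × 10^7 m/s)
λ = 3.11 × 10^-15 m

Since v = 21.3% of c > 10% of c, relativistic corrections ARE significant and the actual wavelength would differ from this non-relativistic estimate.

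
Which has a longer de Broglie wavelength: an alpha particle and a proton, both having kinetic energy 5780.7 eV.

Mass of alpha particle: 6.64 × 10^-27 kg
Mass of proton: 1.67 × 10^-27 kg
The proton has the longer wavelength.

Using λ = h/√(2mKE):

For alpha particle: λ₁ = h/√(2m₁KE) = 1.89 × 10^-13 m
For proton: λ₂ = h/√(2m₂KE) = 3.77 × 10^-13 m

Since λ ∝ 1/√m at constant kinetic energy, the lighter particle has the longer wavelength.

The proton has the longer de Broglie wavelength.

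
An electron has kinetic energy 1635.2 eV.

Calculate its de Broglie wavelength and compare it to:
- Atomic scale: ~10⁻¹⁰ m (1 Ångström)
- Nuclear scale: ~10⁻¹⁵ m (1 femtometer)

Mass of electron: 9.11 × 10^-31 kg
λ = 3.03 × 10^-11 m, which is between nuclear and atomic scales.

Using λ = h/√(2mKE):

KE = 1635.2 eV = 2.620 × 10^-16 J

λ = h/√(2mKE)
λ = (6.626 × 10^-34 J·s) / √(2 × 9.11 × 10^-31 kg × 2.620 × 10^-16 J)
λ = 3.03 × 10^-11 m

Comparison:
- Atomic scale (10⁻¹⁰ m): λ is 0.3× this size
- Nuclear scale (10⁻¹⁵ m): λ is 3e+04× this size

The wavelength is between nuclear and atomic scales.

This wavelength is appropriate for probing atomic structure but too large for nuclear physics experiments.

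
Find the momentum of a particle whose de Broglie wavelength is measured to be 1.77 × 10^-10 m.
3.74 × 10^-24 kg·m/s

From the de Broglie relation λ = h/p, we solve for p:

p = h/λ
p = (6.626 × 10^-34 J·s) / (1.77 × 10^-10 m)
p = 3.74 × 10^-24 kg·m/s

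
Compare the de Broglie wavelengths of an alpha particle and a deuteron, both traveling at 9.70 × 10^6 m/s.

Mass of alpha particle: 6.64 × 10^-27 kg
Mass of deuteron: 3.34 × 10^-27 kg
The deuteron has the longer wavelength.

Using λ = h/(mv), since both particles have the same velocity, the wavelength depends only on mass.

For alpha particle: λ₁ = h/(m₁v) = 1.03 × 10^-14 m
For deuteron: λ₂ = h/(m₂v) = 2.05 × 10^-14 m

Since λ ∝ 1/m at constant velocity, the lighter particle has the longer wavelength.

The deuteron has the longer de Broglie wavelength.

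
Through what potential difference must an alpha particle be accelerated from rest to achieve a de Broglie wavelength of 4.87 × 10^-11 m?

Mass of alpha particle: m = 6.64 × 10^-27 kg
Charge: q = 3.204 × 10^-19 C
4.35 × 10^-2 V

From λ = h/√(2mqV), we solve for V:

λ² = h²/(2mqV)
V = h²/(2mqλ²)
V = (6.626 × 10^-34 J·s)² / (2 × 6.64 × 10^-27 kg × 3.204 × 10^-19 C × (4.87 × 10^-11 m)²)
V = 4.35 × 10^-2 V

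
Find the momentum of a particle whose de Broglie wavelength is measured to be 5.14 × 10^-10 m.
1.29 × 10^-24 kg·m/s

From the de Broglie relation λ = h/p, we solve for p:

p = h/λ
p = (6.626 × 10^-34 J·s) / (5.14 × 10^-10 m)
p = 1.29 × 10^-24 kg·m/s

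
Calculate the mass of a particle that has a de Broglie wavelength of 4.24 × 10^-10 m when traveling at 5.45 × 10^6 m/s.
2.87 × 10^-31 kg

From the de Broglie relation λ = h/(mv), we solve for m:

m = h/(λv)
m = (6.626 × 10^-34 J·s) / (4.24 × 10^-10 m × 5.45 × 10^6 m/s)
m = 2.87 × 10^-31 kg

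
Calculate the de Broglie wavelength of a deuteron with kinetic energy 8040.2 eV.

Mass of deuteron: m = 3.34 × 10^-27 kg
2.26 × 10^-13 m

Using λ = h/√(2mKE):

First convert KE to Joules: KE = 8040.2 eV = 1.288 × 10^-15 J

λ = h/√(2mKE)
λ = (6.626 × 10^-34 J·s) / √(2 × 3.34 × 10^-27 kg × 1.288 × 10^-15 J)
λ = 2.26 × 10^-13 m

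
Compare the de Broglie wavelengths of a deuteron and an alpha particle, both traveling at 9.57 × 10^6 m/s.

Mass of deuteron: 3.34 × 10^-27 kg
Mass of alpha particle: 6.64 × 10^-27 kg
The deuteron has the longer wavelength.

Using λ = h/(mv), since both particles have the same velocity, the wavelength depends only on mass.

For deuteron: λ₁ = h/(m₁v) = 2.07 × 10^-14 m
For alpha particle: λ₂ = h/(m₂v) = 1.04 × 10^-14 m

Since λ ∝ 1/m at constant velocity, the lighter particle has the longer wavelength.

The deuteron has the longer de Broglie wavelength.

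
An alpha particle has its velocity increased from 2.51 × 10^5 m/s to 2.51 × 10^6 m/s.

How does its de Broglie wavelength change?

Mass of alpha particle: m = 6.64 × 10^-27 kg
The wavelength decreases by a factor of 10.

Using λ = h/(mv):

Initial wavelength: λ₁ = h/(mv₁) = 3.98 × 10^-13 m
Final wavelength: λ₂ = h/(mv₂) = 3.98 × 10^-14 m

Since λ ∝ 1/v, when velocity increases by a factor of 10, the wavelength decreases by a factor of 10.

λ₂/λ₁ = v₁/v₂ = 1/10

The wavelength decreases by a factor of 10.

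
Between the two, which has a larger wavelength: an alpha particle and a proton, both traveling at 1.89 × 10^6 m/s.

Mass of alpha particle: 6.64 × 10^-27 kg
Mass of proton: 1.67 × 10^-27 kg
The proton has the longer wavelength.

Using λ = h/(mv), since both particles have the same velocity, the wavelength depends only on mass.

For alpha particle: λ₁ = h/(m₁v) = 5.28 × 10^-14 m
For proton: λ₂ = h/(m₂v) = 2.10 × 10^-13 m

Since λ ∝ 1/m at constant velocity, the lighter particle has the longer wavelength.

The proton has the longer de Broglie wavelength.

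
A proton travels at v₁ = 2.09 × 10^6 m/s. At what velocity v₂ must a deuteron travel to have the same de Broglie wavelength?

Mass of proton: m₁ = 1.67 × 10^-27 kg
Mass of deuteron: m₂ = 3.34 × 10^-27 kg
v₂ = 1.04 × 10^6 m/s

For equal de Broglie wavelengths: λ₁ = λ₂

h/(m₁v₁) = h/(m₂v₂)
m₁v₁ = m₂v₂
v₂ = v₁ · (m₁/m₂)

v₂ = 2.09 × 10^6 m/s × (1.67 × 10^-27 kg / 3.34 × 10^-27 kg)
v₂ = 1.04 × 10^6 m/s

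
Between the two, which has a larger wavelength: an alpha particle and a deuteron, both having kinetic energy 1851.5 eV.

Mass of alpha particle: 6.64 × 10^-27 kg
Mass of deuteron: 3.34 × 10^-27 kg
The deuteron has the longer wavelength.

Using λ = h/√(2mKE):

For alpha particle: λ₁ = h/√(2m₁KE) = 3.34 × 10^-13 m
For deuteron: λ₂ = h/√(2m₂KE) = 4.71 × 10^-13 m

Since λ ∝ 1/√m at constant kinetic energy, the lighter particle has the longer wavelength.

The deuteron has the longer de Broglie wavelength.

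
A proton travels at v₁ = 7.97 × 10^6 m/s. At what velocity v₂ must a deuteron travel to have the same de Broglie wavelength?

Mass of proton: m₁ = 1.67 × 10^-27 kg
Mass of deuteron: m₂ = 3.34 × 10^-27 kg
v₂ = 3.98 × 10^6 m/s

For equal de Broglie wavelengths: λ₁ = λ₂

h/(m₁v₁) = h/(m₂v₂)
m₁v₁ = m₂v₂
v₂ = v₁ · (m₁/m₂)

v₂ = 7.97 × 10^6 m/s × (1.67 × 10^-27 kg / 3.34 × 10^-27 kg)
v₂ = 3.98 × 10^6 m/s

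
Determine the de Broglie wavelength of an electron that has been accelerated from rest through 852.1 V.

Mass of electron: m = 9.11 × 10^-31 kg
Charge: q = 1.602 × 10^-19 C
4.20 × 10^-11 m

When a particle is accelerated through voltage V, it gains kinetic energy KE = qV.

The de Broglie wavelength is then λ = h/√(2mqV):

λ = h/√(2mqV)
λ = (6.626 × 10^-34 J·s) / √(2 × 9.11 × 10^-31 kg × 1.602 × 10^-19 C × 852.1 V)
λ = 4.20 × 10^-11 m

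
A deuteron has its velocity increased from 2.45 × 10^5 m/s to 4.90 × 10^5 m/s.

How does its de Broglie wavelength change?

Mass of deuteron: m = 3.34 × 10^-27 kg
The wavelength decreases by a factor of 2.

Using λ = h/(mv):

Initial wavelength: λ₁ = h/(mv₁) = 8.10 × 10^-13 m
Final wavelength: λ₂ = h/(mv₂) = 4.05 × 10^-13 m

Since λ ∝ 1/v, when velocity increases by a factor of 2, the wavelength decreases by a factor of 2.

λ₂/λ₁ = v₁/v₂ = 1/2

The wavelength decreases by a factor of 2.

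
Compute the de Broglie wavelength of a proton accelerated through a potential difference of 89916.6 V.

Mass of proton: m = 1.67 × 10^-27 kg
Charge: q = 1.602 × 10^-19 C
9.55 × 10^-14 m

When a particle is accelerated through voltage V, it gains kinetic energy KE = qV.

The de Broglie wavelength is then λ = h/√(2mqV):

λ = h/√(2mqV)
λ = (6.626 × 10^-34 J·s) / √(2 × 1.67 × 10^-27 kg × 1.602 × 10^-19 C × 89916.6 V)
λ = 9.55 × 10^-14 m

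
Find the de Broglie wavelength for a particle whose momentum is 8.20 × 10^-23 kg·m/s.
8.08 × 10^-12 m

Using the de Broglie relation λ = h/p:

λ = h/p
λ = (6.626 × 10^-34 J·s) / (8.20 × 10^-23 kg·m/s)
λ = 8.08 × 10^-12 m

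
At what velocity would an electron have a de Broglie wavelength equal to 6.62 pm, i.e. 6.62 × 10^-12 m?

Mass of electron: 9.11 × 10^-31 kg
1.10 × 10^8 m/s

From λ = h/(mv), solve for v:

v = h/(mλ)
v = (6.626 × 10^-34 J·s) / (9.11 × 10^-31 kg × 6.62 × 10^-12 m)
v = 1.10 × 10^8 m/s

Note: This velocity is 36.6% of the speed of light, so relativistic corrections would be needed for a more accurate calculation.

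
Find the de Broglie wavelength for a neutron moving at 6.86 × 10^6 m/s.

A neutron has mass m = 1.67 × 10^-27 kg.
5.78 × 10^-14 m

Using the de Broglie relation λ = h/(mv):

λ = h/(mv)
λ = (6.626 × 10^-34 J·s) / (1.67 × 10^-27 kg × 6.86 × 10^6 m/s)
λ = 5.78 × 10^-14 m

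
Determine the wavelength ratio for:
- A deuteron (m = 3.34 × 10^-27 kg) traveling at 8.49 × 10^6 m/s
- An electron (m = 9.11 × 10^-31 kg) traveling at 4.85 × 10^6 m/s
λ₁/λ₂ = 1.56 × 10^-4

Using λ = h/(mv):

λ₁ = h/(m₁v₁) = 2.34 × 10^-14 m
λ₂ = h/(m₂v₂) = 1.50 × 10^-10 m

Ratio λ₁/λ₂ = (m₂v₂)/(m₁v₁)
         = (9.11 × 10^-31 kg × 4.85 × 10^6 m/s) / (3.34 × 10^-27 kg × 8.49 × 10^6 m/s)
         = 1.56 × 10^-4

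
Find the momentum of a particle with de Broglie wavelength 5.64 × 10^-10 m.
1.17 × 10^-24 kg·m/s

From the de Broglie relation λ = h/p, we solve for p:

p = h/λ
p = (6.626 × 10^-34 J·s) / (5.64 × 10^-10 m)
p = 1.17 × 10^-24 kg·m/s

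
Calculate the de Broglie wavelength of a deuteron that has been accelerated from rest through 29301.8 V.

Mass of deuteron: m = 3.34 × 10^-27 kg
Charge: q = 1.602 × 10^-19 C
1.18 × 10^-13 m

When a particle is accelerated through voltage V, it gains kinetic energy KE = qV.

The de Broglie wavelength is then λ = h/√(2mqV):

λ = h/√(2mqV)
λ = (6.626 × 10^-34 J·s) / √(2 × 3.34 × 10^-27 kg × 1.602 × 10^-19 C × 29301.8 V)
λ = 1.18 × 10^-13 m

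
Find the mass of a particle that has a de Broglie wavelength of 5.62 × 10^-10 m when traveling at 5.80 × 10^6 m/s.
2.03 × 10^-31 kg

From the de Broglie relation λ = h/(mv), we solve for m:

m = h/(λv)
m = (6.626 × 10^-34 J·s) / (5.62 × 10^-10 m × 5.80 × 10^6 m/s)
m = 2.03 × 10^-31 kg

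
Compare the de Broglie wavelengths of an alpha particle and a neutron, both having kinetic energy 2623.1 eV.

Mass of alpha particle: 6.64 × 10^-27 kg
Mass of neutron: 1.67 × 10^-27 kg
The neutron has the longer wavelength.

Using λ = h/√(2mKE):

For alpha particle: λ₁ = h/√(2m₁KE) = 2.80 × 10^-13 m
For neutron: λ₂ = h/√(2m₂KE) = 5.59 × 10^-13 m

Since λ ∝ 1/√m at constant kinetic energy, the lighter particle has the longer wavelength.

The neutron has the longer de Broglie wavelength.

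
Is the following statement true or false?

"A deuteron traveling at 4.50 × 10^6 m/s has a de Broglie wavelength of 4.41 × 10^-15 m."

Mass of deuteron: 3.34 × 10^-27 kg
False

The claim is incorrect.

Using λ = h/(mv):
λ = (6.626 × 10^-34 J·s) / (3.34 × 10^-27 kg × 4.50 × 10^6 m/s)
λ = 4.41 × 10^-14 m

The actual wavelength differs from the claimed 4.41 × 10^-15 m.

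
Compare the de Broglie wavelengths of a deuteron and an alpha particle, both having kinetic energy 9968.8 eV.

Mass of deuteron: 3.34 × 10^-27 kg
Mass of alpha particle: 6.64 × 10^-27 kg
The deuteron has the longer wavelength.

Using λ = h/√(2mKE):

For deuteron: λ₁ = h/√(2m₁KE) = 2.03 × 10^-13 m
For alpha particle: λ₂ = h/√(2m₂KE) = 1.44 × 10^-13 m

Since λ ∝ 1/√m at constant kinetic energy, the lighter particle has the longer wavelength.

The deuteron has the longer de Broglie wavelength.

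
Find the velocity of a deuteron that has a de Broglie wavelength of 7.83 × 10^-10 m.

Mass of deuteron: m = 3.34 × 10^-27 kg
2.53 × 10^2 m/s

From the de Broglie relation λ = h/(mv), we solve for v:

v = h/(mλ)
v = (6.626 × 10^-34 J·s) / (3.34 × 10^-27 kg × 7.83 × 10^-10 m)
v = 2.53 × 10^2 m/s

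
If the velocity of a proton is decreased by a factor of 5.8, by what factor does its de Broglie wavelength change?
The wavelength increases by a factor of 5.8.

From λ = h/(mv), the wavelength is inversely proportional to velocity:

λ ∝ 1/v

If v → v/5.8, then λ → 5.8λ

When velocity is decreased by a factor of 5.8, the wavelength increases by a factor of 5.8.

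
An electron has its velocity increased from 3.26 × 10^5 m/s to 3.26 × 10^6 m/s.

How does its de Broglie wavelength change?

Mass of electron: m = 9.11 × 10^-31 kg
The wavelength decreases by a factor of 10.

Using λ = h/(mv):

Initial wavelength: λ₁ = h/(mv₁) = 2.23 × 10^-9 m
Final wavelength: λ₂ = h/(mv₂) = 2.23 × 10^-10 m

Since λ ∝ 1/v, when velocity increases by a factor of 10, the wavelength decreases by a factor of 10.

λ₂/λ₁ = v₁/v₂ = 1/10

The wavelength decreases by a factor of 10.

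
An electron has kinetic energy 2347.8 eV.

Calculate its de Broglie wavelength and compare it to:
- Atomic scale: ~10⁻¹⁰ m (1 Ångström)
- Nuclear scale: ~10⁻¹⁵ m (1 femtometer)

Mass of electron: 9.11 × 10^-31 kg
λ = 2.53 × 10^-11 m, which is between nuclear and atomic scales.

Using λ = h/√(2mKE):

KE = 2347.8 eV = 3.762 × 10^-16 J

λ = h/√(2mKE)
λ = (6.626 × 10^-34 J·s) / √(2 × 9.11 × 10^-31 kg × 3.762 × 10^-16 J)
λ = 2.53 × 10^-11 m

Comparison:
- Atomic scale (10⁻¹⁰ m): λ is 0.25× this size
- Nuclear scale (10⁻¹⁵ m): λ is 2.5e+04× this size

The wavelength is between nuclear and atomic scales.

This wavelength is appropriate for probing atomic structure but too large for nuclear physics experiments.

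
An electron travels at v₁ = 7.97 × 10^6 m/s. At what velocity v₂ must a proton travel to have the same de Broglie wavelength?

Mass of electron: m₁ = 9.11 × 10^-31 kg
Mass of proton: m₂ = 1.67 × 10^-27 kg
v₂ = 4.35 × 10^3 m/s

For equal de Broglie wavelengths: λ₁ = λ₂

h/(m₁v₁) = h/(m₂v₂)
m₁v₁ = m₂v₂
v₂ = v₁ · (m₁/m₂)

v₂ = 7.97 × 10^6 m/s × (9.11 × 10^-31 kg / 1.67 × 10^-27 kg)
v₂ = 4.35 × 10^3 m/s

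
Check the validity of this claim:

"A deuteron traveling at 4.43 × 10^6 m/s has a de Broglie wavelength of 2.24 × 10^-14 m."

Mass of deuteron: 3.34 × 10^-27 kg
False

The claim is incorrect.

Using λ = h/(mv):
λ = (6.626 × 10^-34 J·s) / (3.34 × 10^-27 kg × 4.43 × 10^6 m/s)
λ = 4.48 × 10^-14 m

The actual wavelength differs from the claimed 2.24 × 10^-14 m.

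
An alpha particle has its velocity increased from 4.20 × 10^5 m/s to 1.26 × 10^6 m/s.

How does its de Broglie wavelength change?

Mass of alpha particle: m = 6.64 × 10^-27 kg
The wavelength decreases by a factor of 3.

Using λ = h/(mv):

Initial wavelength: λ₁ = h/(mv₁) = 2.38 × 10^-13 m
Final wavelength: λ₂ = h/(mv₂) = 7.92 × 10^-14 m

Since λ ∝ 1/v, when velocity increases by a factor of 3, the wavelength decreases by a factor of 3.

λ₂/λ₁ = v₁/v₂ = 1/3

The wavelength decreases by a factor of 3.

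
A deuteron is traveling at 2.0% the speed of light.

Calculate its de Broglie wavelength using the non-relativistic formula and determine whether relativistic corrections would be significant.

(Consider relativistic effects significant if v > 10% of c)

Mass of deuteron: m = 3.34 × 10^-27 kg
No, relativistic corrections are not needed.

Using the non-relativistic de Broglie formula λ = h/(mv):

v = 2.0% × c = 5.996 × 10^6 m/s

λ = h/(mv)
λ = (6.626 × 10^-34 J·s) / (3.34 × 10^-27 kg × 5.996 × 10^6 m/s)
λ = 3.31 × 10^-14 m

Since v = 2.0% of c < 10% of c, relativistic corrections are NOT significant and this non-relativistic result is a good approximation.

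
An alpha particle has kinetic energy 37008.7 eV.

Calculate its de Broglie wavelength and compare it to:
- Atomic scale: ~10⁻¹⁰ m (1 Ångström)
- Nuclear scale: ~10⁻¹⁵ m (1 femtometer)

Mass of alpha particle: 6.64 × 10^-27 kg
λ = 7.47 × 10^-14 m, which is between nuclear and atomic scales.

Using λ = h/√(2mKE):

KE = 37008.7 eV = 5.929 × 10^-15 J

λ = h/√(2mKE)
λ = (6.626 × 10^-34 J·s) / √(2 × 6.64 × 10^-27 kg × 5.929 × 10^-15 J)
λ = 7.47 × 10^-14 m

Comparison:
- Atomic scale (10⁻¹⁰ m): λ is 0.00075× this size
- Nuclear scale (10⁻¹⁵ m): λ is 75× this size

The wavelength is between nuclear and atomic scales.

This wavelength is appropriate for probing atomic structure but too large for nuclear physics experiments.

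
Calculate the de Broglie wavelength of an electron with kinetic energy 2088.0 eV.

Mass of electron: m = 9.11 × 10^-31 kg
2.68 × 10^-11 m

Using λ = h/√(2mKE):

First convert KE to Joules: KE = 2088.0 eV = 3.345 × 10^-16 J

λ = h/√(2mKE)
λ = (6.626 × 10^-34 J·s) / √(2 × 9.11 × 10^-31 kg × 3.345 × 10^-16 J)
λ = 2.68 × 10^-11 m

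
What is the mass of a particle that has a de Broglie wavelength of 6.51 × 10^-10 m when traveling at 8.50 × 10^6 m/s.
1.20 × 10^-31 kg

From the de Broglie relation λ = h/(mv), we solve for m:

m = h/(λv)
m = (6.626 × 10^-34 J·s) / (6.51 × 10^-10 m × 8.50 × 10^6 m/s)
m = 1.20 × 10^-31 kg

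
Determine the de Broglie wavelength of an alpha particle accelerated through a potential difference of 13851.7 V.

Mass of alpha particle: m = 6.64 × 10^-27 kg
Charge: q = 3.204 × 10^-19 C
8.63 × 10^-14 m

When a particle is accelerated through voltage V, it gains kinetic energy KE = qV.

The de Broglie wavelength is then λ = h/√(2mqV):

λ = h/√(2mqV)
λ = (6.626 × 10^-34 J·s) / √(2 × 6.64 × 10^-27 kg × 3.204 × 10^-19 C × 13851.7 V)
λ = 8.63 × 10^-14 m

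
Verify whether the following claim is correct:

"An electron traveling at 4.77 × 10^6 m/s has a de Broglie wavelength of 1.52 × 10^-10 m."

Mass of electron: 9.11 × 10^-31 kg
True

The claim is correct.

Using λ = h/(mv):
λ = (6.626 × 10^-34 J·s) / (9.11 × 10^-31 kg × 4.77 × 10^6 m/s)
λ = 1.52 × 10^-10 m

This matches the claimed value.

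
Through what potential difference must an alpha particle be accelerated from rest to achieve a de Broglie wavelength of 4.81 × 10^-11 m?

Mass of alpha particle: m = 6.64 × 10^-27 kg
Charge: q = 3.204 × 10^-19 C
4.46 × 10^-2 V

From λ = h/√(2mqV), we solve for V:

λ² = h²/(2mqV)
V = h²/(2mqλ²)
V = (6.626 × 10^-34 J·s)² / (2 × 6.64 × 10^-27 kg × 3.204 × 10^-19 C × (4.81 × 10^-11 m)²)
V = 4.46 × 10^-2 V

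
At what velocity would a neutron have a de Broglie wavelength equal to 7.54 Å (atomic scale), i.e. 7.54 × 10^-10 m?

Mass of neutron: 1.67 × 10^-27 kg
5.26 × 10^2 m/s

From λ = h/(mv), solve for v:

v = h/(mλ)
v = (6.626 × 10^-34 J·s) / (1.67 × 10^-27 kg × 7.54 × 10^-10 m)
v = 5.26 × 10^2 m/s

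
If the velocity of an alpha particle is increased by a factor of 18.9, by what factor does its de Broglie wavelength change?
The wavelength decreases by a factor of 18.9.

From λ = h/(mv), the wavelength is inversely proportional to velocity:

λ ∝ 1/v

If v → 18.9v, then λ → λ/18.9

When velocity is increased by a factor of 18.9, the wavelength decreases by a factor of 18.9.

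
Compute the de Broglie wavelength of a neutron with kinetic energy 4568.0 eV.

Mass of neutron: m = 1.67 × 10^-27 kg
4.24 × 10^-13 m

Using λ = h/√(2mKE):

First convert KE to Joules: KE = 4568.0 eV = 7.319 × 10^-16 J

λ = h/√(2mKE)
λ = (6.626 × 10^-34 J·s) / √(2 × 1.67 × 10^-27 kg × 7.319 × 10^-16 J)
λ = 4.24 × 10^-13 m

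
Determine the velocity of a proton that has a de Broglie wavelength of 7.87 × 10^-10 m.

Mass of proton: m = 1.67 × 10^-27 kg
5.04 × 10^2 m/s

From the de Broglie relation λ = h/(mv), we solve for v:

v = h/(mλ)
v = (6.626 × 10^-34 J·s) / (1.67 × 10^-27 kg × 7.87 × 10^-10 m)
v = 5.04 × 10^2 m/s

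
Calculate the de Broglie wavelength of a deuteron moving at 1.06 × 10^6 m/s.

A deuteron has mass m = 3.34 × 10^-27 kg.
1.87 × 10^-13 m

Using the de Broglie relation λ = h/(mv):

λ = h/(mv)
λ = (6.626 × 10^-34 J·s) / (3.34 × 10^-27 kg × 1.06 × 10^6 m/s)
λ = 1.87 × 10^-13 m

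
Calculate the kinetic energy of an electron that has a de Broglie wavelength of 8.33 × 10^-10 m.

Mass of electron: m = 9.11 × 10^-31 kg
3.47 × 10^-19 J (or 2.17 eV)

From λ = h/√(2mKE), we solve for KE:

λ² = h²/(2mKE)
KE = h²/(2mλ²)
KE = (6.626 × 10^-34 J·s)² / (2 × 9.11 × 10^-31 kg × (8.33 × 10^-10 m)²)
KE = 3.47 × 10^-19 J
KE = 2.17 eV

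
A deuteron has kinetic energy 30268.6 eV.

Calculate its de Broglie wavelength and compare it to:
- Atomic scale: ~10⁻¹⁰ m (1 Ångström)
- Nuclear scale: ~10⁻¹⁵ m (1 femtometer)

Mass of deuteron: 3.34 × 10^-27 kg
λ = 1.16 × 10^-13 m, which is between nuclear and atomic scales.

Using λ = h/√(2mKE):

KE = 30268.6 eV = 4.850 × 10^-15 J

λ = h/√(2mKE)
λ = (6.626 × 10^-34 J·s) / √(2 × 3.34 × 10^-27 kg × 4.850 × 10^-15 J)
λ = 1.16 × 10^-13 m

Comparison:
- Atomic scale (10⁻¹⁰ m): λ is 0.0012× this size
- Nuclear scale (10⁻¹⁵ m): λ is 1.2e+02× this size

The wavelength is between nuclear and atomic scales.

This wavelength is appropriate for probing atomic structure but too large for nuclear physics experiments.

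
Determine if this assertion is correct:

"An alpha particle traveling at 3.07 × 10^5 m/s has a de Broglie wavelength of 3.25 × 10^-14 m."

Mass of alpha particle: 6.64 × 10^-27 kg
False

The claim is incorrect.

Using λ = h/(mv):
λ = (6.626 × 10^-34 J·s) / (6.64 × 10^-27 kg × 3.07 × 10^5 m/s)
λ = 3.25 × 10^-13 m

The actual wavelength differs from the claimed 3.25 × 10^-14 m.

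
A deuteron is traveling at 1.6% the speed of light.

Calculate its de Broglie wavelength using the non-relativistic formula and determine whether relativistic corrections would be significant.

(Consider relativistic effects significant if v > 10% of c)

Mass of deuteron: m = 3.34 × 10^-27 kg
No, relativistic corrections are not needed.

Using the non-relativistic de Broglie formula λ = h/(mv):

v = 1.6% × c = 4.797 × 10^6 m/s

λ = h/(mv)
λ = (6.626 × 10^-34 J·s) / (3.34 × 10^-27 kg × 4.797 × 10^6 m/s)
λ = 4.14 × 10^-14 m

Since v = 1.6% of c < 10% of c, relativistic corrections are NOT significant and this non-relativistic result is a good approximation.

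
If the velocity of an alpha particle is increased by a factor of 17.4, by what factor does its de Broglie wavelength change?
The wavelength decreases by a factor of 17.4.

From λ = h/(mv), the wavelength is inversely proportional to velocity:

λ ∝ 1/v

If v → 17.4v, then λ → λ/17.4

When velocity is increased by a factor of 17.4, the wavelength decreases by a factor of 17.4.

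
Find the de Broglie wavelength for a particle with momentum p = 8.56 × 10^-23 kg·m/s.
7.74 × 10^-12 m

Using the de Broglie relation λ = h/p:

λ = h/p
λ = (6.626 × 10^-34 J·s) / (8.56 × 10^-23 kg·m/s)
λ = 7.74 × 10^-12 m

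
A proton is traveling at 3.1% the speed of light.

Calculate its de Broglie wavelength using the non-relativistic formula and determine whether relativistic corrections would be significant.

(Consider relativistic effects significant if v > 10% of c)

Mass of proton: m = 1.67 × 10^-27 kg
No, relativistic corrections are not needed.

Using the non-relativistic de Broglie formula λ = h/(mv):

v = 3.1% × c = 9.294 × 10^6 m/s

λ = h/(mv)
λ = (6.626 × 10^-34 J·s) / (1.67 × 10^-27 kg × 9.294 × 10^6 m/s)
λ = 4.27 × 10^-14 m

Since v = 3.1% of c < 10% of c, relativistic corrections are NOT significant and this non-relativistic result is a good approximation.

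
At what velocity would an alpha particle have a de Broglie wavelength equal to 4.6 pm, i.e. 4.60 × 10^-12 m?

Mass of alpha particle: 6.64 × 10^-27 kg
2.17 × 10^4 m/s

From λ = h/(mv), solve for v:

v = h/(mλ)
v = (6.626 × 10^-34 J·s) / (6.64 × 10^-27 kg × 4.60 × 10^-12 m)
v = 2.17 × 10^4 m/s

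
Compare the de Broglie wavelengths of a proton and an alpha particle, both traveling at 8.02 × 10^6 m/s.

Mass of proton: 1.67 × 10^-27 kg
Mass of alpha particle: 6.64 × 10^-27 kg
The proton has the longer wavelength.

Using λ = h/(mv), since both particles have the same velocity, the wavelength depends only on mass.

For proton: λ₁ = h/(m₁v) = 4.95 × 10^-14 m
For alpha particle: λ₂ = h/(m₂v) = 1.24 × 10^-14 m

Since λ ∝ 1/m at constant velocity, the lighter particle has the longer wavelength.

The proton has the longer de Broglie wavelength.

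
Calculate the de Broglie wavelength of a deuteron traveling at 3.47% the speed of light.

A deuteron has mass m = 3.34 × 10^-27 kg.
1.91 × 10^-14 m

Using the de Broglie relation λ = h/(mv):

v = 3.47% × c = 1.040 × 10^7 m/s

λ = h/(mv)
λ = (6.626 × 10^-34 J·s) / (3.34 × 10^-27 kg × 1.040 × 10^7 m/s)
λ = 1.91 × 10^-14 m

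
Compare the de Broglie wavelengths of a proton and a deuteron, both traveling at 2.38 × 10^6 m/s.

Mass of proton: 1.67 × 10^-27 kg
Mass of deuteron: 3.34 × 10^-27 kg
The proton has the longer wavelength.

Using λ = h/(mv), since both particles have the same velocity, the wavelength depends only on mass.

For proton: λ₁ = h/(m₁v) = 1.67 × 10^-13 m
For deuteron: λ₂ = h/(m₂v) = 8.34 × 10^-14 m

Since λ ∝ 1/m at constant velocity, the lighter particle has the longer wavelength.

The proton has the longer de Broglie wavelength.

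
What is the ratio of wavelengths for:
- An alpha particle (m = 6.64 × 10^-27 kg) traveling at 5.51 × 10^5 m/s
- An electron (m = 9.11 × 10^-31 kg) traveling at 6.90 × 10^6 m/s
λ₁/λ₂ = 1.72 × 10^-3

Using λ = h/(mv):

λ₁ = h/(m₁v₁) = 1.81 × 10^-13 m
λ₂ = h/(m₂v₂) = 1.05 × 10^-10 m

Ratio λ₁/λ₂ = (m₂v₂)/(m₁v₁)
         = (9.11 × 10^-31 kg × 6.90 × 10^6 m/s) / (6.64 × 10^-27 kg × 5.51 × 10^5 m/s)
         = 1.72 × 10^-3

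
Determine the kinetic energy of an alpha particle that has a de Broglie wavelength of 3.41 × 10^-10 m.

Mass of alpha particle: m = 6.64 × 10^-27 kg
2.84 × 10^-22 J (or 1.77 × 10^-3 eV)

From λ = h/√(2mKE), we solve for KE:

λ² = h²/(2mKE)
KE = h²/(2mλ²)
KE = (6.626 × 10^-34 J·s)² / (2 × 6.64 × 10^-27 kg × (3.41 × 10^-10 m)²)
KE = 2.84 × 10^-22 J
KE = 1.77 × 10^-3 eV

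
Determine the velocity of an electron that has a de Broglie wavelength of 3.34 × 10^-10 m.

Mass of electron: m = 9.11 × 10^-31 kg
2.18 × 10^6 m/s

From the de Broglie relation λ = h/(mv), we solve for v:

v = h/(mλ)
v = (6.626 × 10^-34 J·s) / (9.11 × 10^-31 kg × 3.34 × 10^-10 m)
v = 2.18 × 10^6 m/s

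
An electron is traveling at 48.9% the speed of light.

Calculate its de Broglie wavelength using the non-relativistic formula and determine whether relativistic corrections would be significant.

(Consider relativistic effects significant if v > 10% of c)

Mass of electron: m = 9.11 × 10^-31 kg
Yes, relativistic corrections are needed.

Using the non-relativistic de Broglie formula λ = h/(mv):

v = 48.9% × c = 1.466 × 10^8 m/s

λ = h/(mv)
λ = (6.626 × 10^-34 J·s) / (9.11 × 10^-31 kg × 1.466 × 10^8 m/s)
λ = 4.96 × 10^-12 m

Since v = 48.9% of c > 10% of c, relativistic corrections ARE significant and the actual wavelength would differ from this non-relativistic estimate.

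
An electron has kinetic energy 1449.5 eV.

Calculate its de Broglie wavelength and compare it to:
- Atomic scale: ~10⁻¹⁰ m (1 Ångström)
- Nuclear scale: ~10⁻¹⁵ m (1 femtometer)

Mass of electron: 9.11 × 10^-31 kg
λ = 3.22 × 10^-11 m, which is between nuclear and atomic scales.

Using λ = h/√(2mKE):

KE = 1449.5 eV = 2.322 × 10^-16 J

λ = h/√(2mKE)
λ = (6.626 × 10^-34 J·s) / √(2 × 9.11 × 10^-31 kg × 2.322 × 10^-16 J)
λ = 3.22 × 10^-11 m

Comparison:
- Atomic scale (10⁻¹⁰ m): λ is 0.32× this size
- Nuclear scale (10⁻¹⁵ m): λ is 3.2e+04× this size

The wavelength is between nuclear and atomic scales.

This wavelength is appropriate for probing atomic structure but too large for nuclear physics experiments.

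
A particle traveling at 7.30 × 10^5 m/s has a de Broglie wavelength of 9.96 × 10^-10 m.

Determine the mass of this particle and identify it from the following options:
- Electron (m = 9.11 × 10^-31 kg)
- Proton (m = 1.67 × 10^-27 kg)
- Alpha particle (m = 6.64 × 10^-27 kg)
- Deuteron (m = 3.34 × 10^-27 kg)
The particle is an electron.

From λ = h/(mv), solve for mass:

m = h/(λv)
m = (6.626 × 10^-34 J·s) / (9.96 × 10^-10 m × 7.30 × 10^5 m/s)
m = 9.11 × 10^-31 kg

Comparing with the listed masses, this is closest to an electron.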